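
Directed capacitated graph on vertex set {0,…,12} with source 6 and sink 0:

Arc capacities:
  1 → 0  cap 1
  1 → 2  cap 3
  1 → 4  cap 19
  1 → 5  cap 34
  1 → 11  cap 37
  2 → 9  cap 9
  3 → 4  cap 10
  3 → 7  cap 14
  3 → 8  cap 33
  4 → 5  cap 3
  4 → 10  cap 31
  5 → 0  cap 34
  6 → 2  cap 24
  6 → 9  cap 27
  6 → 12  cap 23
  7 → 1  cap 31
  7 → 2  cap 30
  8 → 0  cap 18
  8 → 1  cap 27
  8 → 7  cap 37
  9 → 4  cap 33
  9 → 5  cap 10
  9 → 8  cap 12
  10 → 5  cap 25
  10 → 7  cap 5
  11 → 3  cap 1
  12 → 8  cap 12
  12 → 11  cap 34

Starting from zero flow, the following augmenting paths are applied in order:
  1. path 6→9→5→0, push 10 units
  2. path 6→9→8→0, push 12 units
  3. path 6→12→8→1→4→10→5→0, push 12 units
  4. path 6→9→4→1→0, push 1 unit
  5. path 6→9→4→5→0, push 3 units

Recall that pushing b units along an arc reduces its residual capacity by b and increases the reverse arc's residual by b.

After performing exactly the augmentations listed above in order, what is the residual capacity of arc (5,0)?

after path 1 (6→9→5→0, push 10): res(5,0)=24
after path 2 (6→9→8→0, push 12): res(5,0)=24
after path 3 (6→12→8→1→4→10→5→0, push 12): res(5,0)=12
after path 4 (6→9→4→1→0, push 1): res(5,0)=12
after path 5 (6→9→4→5→0, push 3): res(5,0)=9

Residual capacity of (5,0): 9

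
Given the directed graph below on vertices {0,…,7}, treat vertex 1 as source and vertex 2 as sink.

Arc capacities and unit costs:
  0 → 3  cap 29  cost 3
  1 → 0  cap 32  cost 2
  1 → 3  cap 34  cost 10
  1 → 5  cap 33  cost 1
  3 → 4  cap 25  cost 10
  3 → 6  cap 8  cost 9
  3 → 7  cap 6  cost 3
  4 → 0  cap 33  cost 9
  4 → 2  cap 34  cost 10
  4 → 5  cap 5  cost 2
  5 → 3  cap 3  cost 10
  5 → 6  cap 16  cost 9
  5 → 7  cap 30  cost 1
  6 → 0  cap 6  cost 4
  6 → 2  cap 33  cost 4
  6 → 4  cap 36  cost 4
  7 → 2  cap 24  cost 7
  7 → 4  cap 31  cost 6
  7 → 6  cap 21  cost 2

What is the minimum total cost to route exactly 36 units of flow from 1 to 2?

shortest-cost path #1: 1→5→7→6→2 push 21 @ unit cost 8 (adds 168)
shortest-cost path #2: 1→5→7→2 push 9 @ unit cost 9 (adds 81)
shortest-cost path #3: 1→5→6→2 push 3 @ unit cost 14 (adds 42)
shortest-cost path #4: 1→0→3→7→2 push 3 @ unit cost 15 (adds 45)
total cost = 336

Minimum cost for 36 units: 336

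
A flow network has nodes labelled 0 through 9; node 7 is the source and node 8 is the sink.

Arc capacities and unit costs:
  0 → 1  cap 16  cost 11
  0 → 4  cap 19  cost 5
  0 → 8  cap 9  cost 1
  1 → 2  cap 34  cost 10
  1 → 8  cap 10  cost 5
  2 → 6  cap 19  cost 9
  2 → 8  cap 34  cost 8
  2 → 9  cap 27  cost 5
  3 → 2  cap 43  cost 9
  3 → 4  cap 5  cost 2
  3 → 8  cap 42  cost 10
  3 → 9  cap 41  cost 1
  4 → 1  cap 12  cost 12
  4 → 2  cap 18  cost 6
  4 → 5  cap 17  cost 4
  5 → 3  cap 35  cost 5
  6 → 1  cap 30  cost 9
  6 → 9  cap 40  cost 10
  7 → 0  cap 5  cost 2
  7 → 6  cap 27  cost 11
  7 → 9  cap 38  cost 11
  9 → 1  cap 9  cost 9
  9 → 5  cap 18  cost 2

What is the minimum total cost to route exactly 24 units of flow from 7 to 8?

shortest-cost path #1: 7→0→8 push 5 @ unit cost 3 (adds 15)
shortest-cost path #2: 7→9→1→8 push 9 @ unit cost 25 (adds 225)
shortest-cost path #3: 7→6→1→8 push 1 @ unit cost 25 (adds 25)
shortest-cost path #4: 7→9→5→3→8 push 9 @ unit cost 28 (adds 252)
total cost = 517

Minimum cost for 24 units: 517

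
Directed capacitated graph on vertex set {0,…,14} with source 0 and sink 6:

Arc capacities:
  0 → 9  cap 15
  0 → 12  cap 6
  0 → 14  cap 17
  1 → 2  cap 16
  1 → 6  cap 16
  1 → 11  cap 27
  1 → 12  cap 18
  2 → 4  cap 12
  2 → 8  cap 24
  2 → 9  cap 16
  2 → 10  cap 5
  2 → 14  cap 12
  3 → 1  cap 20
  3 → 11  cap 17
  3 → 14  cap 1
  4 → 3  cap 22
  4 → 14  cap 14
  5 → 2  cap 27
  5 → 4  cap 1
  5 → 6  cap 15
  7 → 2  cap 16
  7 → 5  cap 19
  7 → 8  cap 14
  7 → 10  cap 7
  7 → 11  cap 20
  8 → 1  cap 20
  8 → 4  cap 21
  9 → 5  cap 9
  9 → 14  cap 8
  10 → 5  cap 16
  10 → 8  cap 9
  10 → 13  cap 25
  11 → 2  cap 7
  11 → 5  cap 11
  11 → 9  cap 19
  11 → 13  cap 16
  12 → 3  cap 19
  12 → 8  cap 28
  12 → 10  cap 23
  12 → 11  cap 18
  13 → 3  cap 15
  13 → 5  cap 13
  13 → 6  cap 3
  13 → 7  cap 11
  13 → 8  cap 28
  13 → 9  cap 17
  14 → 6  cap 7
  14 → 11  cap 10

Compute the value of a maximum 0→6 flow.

augment #1: 0→14→6 bottleneck 7, total now 7
augment #2: 0→9→5→6 bottleneck 9, total now 16
augment #3: 0→12→3→1→6 bottleneck 6, total now 22
augment #4: 0→14→11→5→6 bottleneck 6, total now 28
augment #5: 0→14→11→13→6 bottleneck 3, total now 31
augment #6: 0→14→11→2→8→1→6 bottleneck 1, total now 32

Maximum flow value: 32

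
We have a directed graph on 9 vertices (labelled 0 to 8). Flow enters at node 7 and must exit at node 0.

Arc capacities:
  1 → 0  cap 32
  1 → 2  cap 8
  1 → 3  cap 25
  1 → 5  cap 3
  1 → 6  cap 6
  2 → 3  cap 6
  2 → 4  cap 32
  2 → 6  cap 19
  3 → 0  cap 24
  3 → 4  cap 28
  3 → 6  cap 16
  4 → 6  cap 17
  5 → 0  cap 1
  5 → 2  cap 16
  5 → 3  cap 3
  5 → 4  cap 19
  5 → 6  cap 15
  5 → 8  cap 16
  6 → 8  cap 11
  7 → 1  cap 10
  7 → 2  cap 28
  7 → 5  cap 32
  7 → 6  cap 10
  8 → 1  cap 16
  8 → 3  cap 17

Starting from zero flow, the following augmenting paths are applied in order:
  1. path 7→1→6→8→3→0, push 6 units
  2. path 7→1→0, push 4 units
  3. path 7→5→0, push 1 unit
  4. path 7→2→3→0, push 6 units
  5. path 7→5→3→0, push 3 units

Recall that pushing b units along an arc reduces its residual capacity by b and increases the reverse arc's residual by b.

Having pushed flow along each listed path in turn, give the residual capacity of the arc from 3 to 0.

Residual capacity of (3,0): 9

after path 1 (7→1→6→8→3→0, push 6): res(3,0)=18
after path 2 (7→1→0, push 4): res(3,0)=18
after path 3 (7→5→0, push 1): res(3,0)=18
after path 4 (7→2→3→0, push 6): res(3,0)=12
after path 5 (7→5→3→0, push 3): res(3,0)=9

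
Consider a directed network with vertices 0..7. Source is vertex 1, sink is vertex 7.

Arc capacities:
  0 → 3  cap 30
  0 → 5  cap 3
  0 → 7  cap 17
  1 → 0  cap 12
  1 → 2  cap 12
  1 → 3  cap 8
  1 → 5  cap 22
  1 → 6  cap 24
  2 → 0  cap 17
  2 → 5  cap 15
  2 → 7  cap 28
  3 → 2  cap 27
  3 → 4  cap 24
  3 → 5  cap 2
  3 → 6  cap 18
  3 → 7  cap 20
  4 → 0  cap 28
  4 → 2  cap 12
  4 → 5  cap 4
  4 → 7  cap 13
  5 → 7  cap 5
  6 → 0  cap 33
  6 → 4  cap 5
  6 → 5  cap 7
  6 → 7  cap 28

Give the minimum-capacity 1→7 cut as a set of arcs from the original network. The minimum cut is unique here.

Min-cut arcs: {(1,0), (1,2), (1,3), (1,6), (5,7)} (total capacity 61)

augment #1: 1→0→7 push 12
augment #2: 1→2→7 push 12
augment #3: 1→3→7 push 8
augment #4: 1→5→7 push 5
augment #5: 1→6→7 push 24
max flow = 61; residual-reachable set from 1 gives S-side
cut edges (S→T): {(1,0), (1,2), (1,3), (1,6), (5,7)} total cap 61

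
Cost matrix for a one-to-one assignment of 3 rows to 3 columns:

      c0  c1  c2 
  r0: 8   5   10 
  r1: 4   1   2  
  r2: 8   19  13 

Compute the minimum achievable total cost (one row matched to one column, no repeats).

Minimum assignment cost: 15

optimal assignment: row0→col1 (cost 5), row1→col2 (cost 2), row2→col0 (cost 8)
total = 5 + 2 + 8 = 15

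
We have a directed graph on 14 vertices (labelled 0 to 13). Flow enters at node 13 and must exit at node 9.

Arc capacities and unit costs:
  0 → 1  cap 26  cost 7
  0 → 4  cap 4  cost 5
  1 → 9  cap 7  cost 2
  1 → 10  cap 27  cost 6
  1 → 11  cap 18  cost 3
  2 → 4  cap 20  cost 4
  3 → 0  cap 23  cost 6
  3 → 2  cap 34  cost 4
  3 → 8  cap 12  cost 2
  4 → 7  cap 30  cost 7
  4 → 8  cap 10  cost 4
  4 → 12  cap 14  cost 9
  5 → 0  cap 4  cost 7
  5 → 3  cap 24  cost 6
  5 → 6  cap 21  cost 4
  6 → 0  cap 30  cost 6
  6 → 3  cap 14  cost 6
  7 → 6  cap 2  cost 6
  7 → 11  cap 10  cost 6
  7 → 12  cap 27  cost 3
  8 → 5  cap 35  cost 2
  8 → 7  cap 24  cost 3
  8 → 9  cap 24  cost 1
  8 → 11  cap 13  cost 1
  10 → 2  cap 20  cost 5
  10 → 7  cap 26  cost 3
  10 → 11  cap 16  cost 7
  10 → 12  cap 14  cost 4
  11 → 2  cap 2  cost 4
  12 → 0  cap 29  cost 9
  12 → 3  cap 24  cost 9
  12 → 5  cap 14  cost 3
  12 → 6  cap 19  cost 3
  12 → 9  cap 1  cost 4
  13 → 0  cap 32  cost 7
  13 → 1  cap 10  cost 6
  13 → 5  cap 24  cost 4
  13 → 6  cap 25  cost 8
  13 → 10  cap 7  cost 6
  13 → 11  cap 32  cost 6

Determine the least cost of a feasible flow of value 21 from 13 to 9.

Minimum cost for 21 units: 243

shortest-cost path #1: 13→1→9 push 7 @ unit cost 8 (adds 56)
shortest-cost path #2: 13→5→3→8→9 push 12 @ unit cost 13 (adds 156)
shortest-cost path #3: 13→10→12→9 push 1 @ unit cost 14 (adds 14)
shortest-cost path #4: 13→0→4→8→9 push 1 @ unit cost 17 (adds 17)
total cost = 243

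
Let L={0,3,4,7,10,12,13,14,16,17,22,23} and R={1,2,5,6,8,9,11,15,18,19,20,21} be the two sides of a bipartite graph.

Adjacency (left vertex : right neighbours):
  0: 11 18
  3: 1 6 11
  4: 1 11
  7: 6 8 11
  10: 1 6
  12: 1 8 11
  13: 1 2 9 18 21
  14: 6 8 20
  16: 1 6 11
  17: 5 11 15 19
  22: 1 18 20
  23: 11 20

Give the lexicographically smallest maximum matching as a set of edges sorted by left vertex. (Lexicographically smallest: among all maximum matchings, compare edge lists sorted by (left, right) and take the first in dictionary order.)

|M| = 8 (so the lex-smallest maximum matching has 8 edges)
process left vertices in ascending order; for each, take the smallest-labelled available neighbour that still permits 8 edges overall, or leave it unmatched if none does
lex-smallest matching: {0-11, 3-1, 7-6, 12-8, 13-2, 14-20, 17-5, 22-18}

Lex-smallest maximum matching: {(0,11), (3,1), (7,6), (12,8), (13,2), (14,20), (17,5), (22,18)}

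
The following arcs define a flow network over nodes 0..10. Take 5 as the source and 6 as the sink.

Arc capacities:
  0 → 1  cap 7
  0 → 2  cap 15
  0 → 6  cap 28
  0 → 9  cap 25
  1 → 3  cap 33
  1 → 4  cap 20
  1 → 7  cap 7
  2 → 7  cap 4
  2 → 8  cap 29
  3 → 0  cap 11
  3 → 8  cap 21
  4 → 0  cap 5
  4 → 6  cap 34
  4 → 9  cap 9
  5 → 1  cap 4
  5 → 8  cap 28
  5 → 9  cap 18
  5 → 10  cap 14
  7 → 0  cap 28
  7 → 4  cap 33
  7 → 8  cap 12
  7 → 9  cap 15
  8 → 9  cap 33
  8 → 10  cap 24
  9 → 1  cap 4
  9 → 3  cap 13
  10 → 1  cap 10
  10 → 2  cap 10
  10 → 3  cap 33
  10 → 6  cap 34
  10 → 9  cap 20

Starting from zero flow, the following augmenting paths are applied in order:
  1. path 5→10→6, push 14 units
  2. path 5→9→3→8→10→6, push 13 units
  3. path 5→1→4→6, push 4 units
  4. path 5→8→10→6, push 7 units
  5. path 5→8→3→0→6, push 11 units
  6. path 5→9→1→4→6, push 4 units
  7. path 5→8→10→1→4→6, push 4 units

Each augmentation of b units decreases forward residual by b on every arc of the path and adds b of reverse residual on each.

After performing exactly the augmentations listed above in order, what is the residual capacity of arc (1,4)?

Residual capacity of (1,4): 8

after path 1 (5→10→6, push 14): res(1,4)=20
after path 2 (5→9→3→8→10→6, push 13): res(1,4)=20
after path 3 (5→1→4→6, push 4): res(1,4)=16
after path 4 (5→8→10→6, push 7): res(1,4)=16
after path 5 (5→8→3→0→6, push 11): res(1,4)=16
after path 6 (5→9→1→4→6, push 4): res(1,4)=12
after path 7 (5→8→10→1→4→6, push 4): res(1,4)=8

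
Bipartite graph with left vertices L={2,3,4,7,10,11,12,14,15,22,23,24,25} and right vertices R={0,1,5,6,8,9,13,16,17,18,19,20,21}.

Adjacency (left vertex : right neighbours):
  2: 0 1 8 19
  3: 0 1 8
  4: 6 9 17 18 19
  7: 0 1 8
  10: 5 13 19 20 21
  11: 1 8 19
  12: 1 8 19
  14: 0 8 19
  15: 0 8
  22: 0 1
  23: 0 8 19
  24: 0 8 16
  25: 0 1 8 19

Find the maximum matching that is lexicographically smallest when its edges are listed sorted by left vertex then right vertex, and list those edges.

Lex-smallest maximum matching: {(2,0), (3,1), (4,6), (7,8), (10,5), (11,19), (24,16)}

|M| = 7 (so the lex-smallest maximum matching has 7 edges)
process left vertices in ascending order; for each, take the smallest-labelled available neighbour that still permits 7 edges overall, or leave it unmatched if none does
lex-smallest matching: {2-0, 3-1, 4-6, 7-8, 10-5, 11-19, 24-16}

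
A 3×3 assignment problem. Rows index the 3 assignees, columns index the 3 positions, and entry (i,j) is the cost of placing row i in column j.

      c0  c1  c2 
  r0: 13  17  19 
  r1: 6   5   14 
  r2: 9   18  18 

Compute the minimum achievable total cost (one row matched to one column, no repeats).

Minimum assignment cost: 33

optimal assignment: row0→col2 (cost 19), row1→col1 (cost 5), row2→col0 (cost 9)
total = 19 + 5 + 9 = 33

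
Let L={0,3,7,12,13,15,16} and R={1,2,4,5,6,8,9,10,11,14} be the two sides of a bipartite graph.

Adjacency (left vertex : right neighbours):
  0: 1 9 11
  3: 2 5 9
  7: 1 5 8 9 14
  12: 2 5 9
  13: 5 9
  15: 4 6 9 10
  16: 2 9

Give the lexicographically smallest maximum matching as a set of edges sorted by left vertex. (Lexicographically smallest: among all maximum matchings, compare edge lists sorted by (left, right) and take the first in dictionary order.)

|M| = 6 (so the lex-smallest maximum matching has 6 edges)
process left vertices in ascending order; for each, take the smallest-labelled available neighbour that still permits 6 edges overall, or leave it unmatched if none does
lex-smallest matching: {0-1, 3-2, 7-8, 12-5, 13-9, 15-4}

Lex-smallest maximum matching: {(0,1), (3,2), (7,8), (12,5), (13,9), (15,4)}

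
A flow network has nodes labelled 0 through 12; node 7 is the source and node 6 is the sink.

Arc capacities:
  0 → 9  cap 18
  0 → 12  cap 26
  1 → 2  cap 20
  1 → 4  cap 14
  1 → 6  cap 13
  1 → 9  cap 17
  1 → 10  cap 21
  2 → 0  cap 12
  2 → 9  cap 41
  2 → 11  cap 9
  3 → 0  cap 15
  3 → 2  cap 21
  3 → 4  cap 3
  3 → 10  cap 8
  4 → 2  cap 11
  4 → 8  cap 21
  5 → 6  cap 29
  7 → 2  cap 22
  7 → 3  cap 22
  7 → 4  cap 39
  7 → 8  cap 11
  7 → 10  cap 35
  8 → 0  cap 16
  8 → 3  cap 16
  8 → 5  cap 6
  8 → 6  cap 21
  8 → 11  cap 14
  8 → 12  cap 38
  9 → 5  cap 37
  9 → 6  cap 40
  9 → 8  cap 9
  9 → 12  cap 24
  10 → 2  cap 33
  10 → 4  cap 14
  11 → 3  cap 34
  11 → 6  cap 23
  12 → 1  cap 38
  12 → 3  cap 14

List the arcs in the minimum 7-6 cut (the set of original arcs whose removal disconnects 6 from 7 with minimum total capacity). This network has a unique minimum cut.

augment #1: 7→8→6 push 11
augment #2: 7→2→9→6 push 22
augment #3: 7→4→8→6 push 10
augment #4: 7→3→0→9→6 push 15
augment #5: 7→3→2→9→6 push 3
augment #6: 7→3→2→11→6 push 4
augment #7: 7→4→2→11→6 push 5
augment #8: 7→4→8→5→6 push 6
augment #9: 7→4→8→11→6 push 5
augment #10: 7→4→2→9→5→6 push 6
augment #11: 7→10→2→9→5→6 push 10
augment #12: 7→10→2→0→9→5→6 push 3
augment #13: 7→10→2→0→12→1→6 push 9
max flow = 109; residual-reachable set from 7 gives S-side
cut edges (S→T): {(2,0), (2,9), (2,11), (3,0), (4,8), (7,8)} total cap 109

Min-cut arcs: {(2,0), (2,9), (2,11), (3,0), (4,8), (7,8)} (total capacity 109)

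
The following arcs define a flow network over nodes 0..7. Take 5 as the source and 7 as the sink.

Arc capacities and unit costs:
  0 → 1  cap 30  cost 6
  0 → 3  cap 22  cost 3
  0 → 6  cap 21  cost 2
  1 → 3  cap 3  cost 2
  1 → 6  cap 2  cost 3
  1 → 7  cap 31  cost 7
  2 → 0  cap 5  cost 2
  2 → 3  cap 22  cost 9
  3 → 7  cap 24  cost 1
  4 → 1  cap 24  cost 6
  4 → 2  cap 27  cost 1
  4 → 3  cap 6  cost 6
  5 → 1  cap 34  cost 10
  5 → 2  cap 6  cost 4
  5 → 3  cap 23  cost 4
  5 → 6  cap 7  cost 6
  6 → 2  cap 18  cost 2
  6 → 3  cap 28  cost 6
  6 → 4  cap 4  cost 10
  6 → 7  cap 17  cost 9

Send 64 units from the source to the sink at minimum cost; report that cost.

Minimum cost for 64 units: 791

shortest-cost path #1: 5→3→7 push 23 @ unit cost 5 (adds 115)
shortest-cost path #2: 5→2→0→3→7 push 1 @ unit cost 10 (adds 10)
shortest-cost path #3: 5→6→7 push 7 @ unit cost 15 (adds 105)
shortest-cost path #4: 5→1→7 push 31 @ unit cost 17 (adds 527)
shortest-cost path #5: 5→2→0→6→7 push 2 @ unit cost 17 (adds 34)
total cost = 791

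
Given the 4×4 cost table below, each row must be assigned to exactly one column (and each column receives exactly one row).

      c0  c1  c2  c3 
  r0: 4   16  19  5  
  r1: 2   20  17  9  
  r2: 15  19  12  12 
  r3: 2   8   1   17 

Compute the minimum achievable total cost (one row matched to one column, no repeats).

Minimum assignment cost: 27

one of 2 optimal assignments: row0→col3 (cost 5), row1→col0 (cost 2), row2→col1 (cost 19), row3→col2 (cost 1)
total = 5 + 2 + 19 + 1 = 27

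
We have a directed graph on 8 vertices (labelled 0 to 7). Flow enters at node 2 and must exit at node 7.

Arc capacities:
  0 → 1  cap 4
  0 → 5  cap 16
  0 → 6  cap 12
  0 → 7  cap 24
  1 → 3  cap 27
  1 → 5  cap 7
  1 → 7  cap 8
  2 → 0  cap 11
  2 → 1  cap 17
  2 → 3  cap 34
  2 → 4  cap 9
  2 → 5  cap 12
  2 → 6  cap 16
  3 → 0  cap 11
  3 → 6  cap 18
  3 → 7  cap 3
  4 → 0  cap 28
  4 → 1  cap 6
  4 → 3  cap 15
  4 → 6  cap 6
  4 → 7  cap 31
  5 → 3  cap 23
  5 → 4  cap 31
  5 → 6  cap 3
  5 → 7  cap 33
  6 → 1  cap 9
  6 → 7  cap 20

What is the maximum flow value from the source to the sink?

Maximum flow value: 81

augment #1: 2→0→7 bottleneck 11, total now 11
augment #2: 2→1→7 bottleneck 8, total now 19
augment #3: 2→3→7 bottleneck 3, total now 22
augment #4: 2→4→7 bottleneck 9, total now 31
augment #5: 2→5→7 bottleneck 12, total now 43
augment #6: 2→6→7 bottleneck 16, total now 59
augment #7: 2→1→5→7 bottleneck 7, total now 66
augment #8: 2→3→0→7 bottleneck 11, total now 77
augment #9: 2→3→6→7 bottleneck 4, total now 81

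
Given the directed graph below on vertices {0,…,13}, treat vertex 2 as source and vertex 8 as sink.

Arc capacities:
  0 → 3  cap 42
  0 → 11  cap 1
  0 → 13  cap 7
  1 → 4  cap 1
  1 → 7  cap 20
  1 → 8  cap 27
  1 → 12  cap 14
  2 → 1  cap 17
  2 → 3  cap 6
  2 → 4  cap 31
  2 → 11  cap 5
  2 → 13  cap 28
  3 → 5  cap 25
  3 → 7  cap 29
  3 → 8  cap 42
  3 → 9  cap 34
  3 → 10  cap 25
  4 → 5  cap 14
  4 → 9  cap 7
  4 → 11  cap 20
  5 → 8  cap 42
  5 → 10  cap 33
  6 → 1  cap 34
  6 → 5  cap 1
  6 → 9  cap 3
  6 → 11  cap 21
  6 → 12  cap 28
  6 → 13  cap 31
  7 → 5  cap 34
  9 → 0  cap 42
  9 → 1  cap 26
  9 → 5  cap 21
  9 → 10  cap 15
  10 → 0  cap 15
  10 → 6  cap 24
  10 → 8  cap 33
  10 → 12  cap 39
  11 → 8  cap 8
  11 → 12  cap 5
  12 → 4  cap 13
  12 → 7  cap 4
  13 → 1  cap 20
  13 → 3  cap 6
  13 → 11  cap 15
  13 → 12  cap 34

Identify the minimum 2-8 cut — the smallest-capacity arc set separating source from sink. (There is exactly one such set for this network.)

augment #1: 2→1→8 push 17
augment #2: 2→3→8 push 6
augment #3: 2→11→8 push 5
augment #4: 2→4→5→8 push 14
augment #5: 2→4→11→8 push 3
augment #6: 2→13→1→8 push 10
augment #7: 2→13→3→8 push 6
augment #8: 2→4→9→5→8 push 7
augment #9: 2→13→1→7→5→8 push 10
augment #10: 2→13→12→7→5→8 push 2
augment #11: 2→4→11→12→7→5→8 push 2
max flow = 82; residual-reachable set from 2 gives S-side
cut edges (S→T): {(2,1), (2,3), (4,5), (4,9), (11,8), (12,7), (13,1), (13,3)} total cap 82

Min-cut arcs: {(2,1), (2,3), (4,5), (4,9), (11,8), (12,7), (13,1), (13,3)} (total capacity 82)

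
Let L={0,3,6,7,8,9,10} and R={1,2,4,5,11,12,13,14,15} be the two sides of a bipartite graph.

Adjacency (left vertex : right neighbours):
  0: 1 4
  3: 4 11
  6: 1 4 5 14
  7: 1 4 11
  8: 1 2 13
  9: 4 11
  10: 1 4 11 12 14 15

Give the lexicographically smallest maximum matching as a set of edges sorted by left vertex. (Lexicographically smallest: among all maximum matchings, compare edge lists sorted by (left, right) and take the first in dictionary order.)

|M| = 6 (so the lex-smallest maximum matching has 6 edges)
process left vertices in ascending order; for each, take the smallest-labelled available neighbour that still permits 6 edges overall, or leave it unmatched if none does
lex-smallest matching: {0-1, 3-4, 6-5, 7-11, 8-2, 10-12}

Lex-smallest maximum matching: {(0,1), (3,4), (6,5), (7,11), (8,2), (10,12)}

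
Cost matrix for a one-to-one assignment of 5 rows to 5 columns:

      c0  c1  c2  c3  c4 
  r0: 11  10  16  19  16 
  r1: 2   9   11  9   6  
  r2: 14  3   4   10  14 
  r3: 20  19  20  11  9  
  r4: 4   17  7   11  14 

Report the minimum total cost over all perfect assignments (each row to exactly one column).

optimal assignment: row0→col1 (cost 10), row1→col4 (cost 6), row2→col2 (cost 4), row3→col3 (cost 11), row4→col0 (cost 4)
total = 10 + 6 + 4 + 11 + 4 = 35

Minimum assignment cost: 35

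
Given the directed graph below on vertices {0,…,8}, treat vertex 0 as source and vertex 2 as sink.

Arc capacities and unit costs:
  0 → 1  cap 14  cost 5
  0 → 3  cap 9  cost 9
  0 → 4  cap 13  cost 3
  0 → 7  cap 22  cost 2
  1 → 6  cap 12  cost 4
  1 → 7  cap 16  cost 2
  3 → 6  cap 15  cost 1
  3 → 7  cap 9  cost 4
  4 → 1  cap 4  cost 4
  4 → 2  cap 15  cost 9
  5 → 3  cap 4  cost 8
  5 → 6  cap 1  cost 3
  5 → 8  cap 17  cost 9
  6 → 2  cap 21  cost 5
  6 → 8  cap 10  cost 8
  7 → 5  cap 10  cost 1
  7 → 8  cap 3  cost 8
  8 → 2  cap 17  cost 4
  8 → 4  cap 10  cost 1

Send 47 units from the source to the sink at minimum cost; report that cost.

Minimum cost for 47 units: 661

shortest-cost path #1: 0→7→5→6→2 push 1 @ unit cost 11 (adds 11)
shortest-cost path #2: 0→4→2 push 13 @ unit cost 12 (adds 156)
shortest-cost path #3: 0→1→6→2 push 12 @ unit cost 14 (adds 168)
shortest-cost path #4: 0→7→8→2 push 3 @ unit cost 14 (adds 42)
shortest-cost path #5: 0→3→6→2 push 8 @ unit cost 15 (adds 120)
shortest-cost path #6: 0→7→5→8→2 push 9 @ unit cost 16 (adds 144)
shortest-cost path #7: 0→3→6→5→8→2 push 1 @ unit cost 20 (adds 20)
total cost = 661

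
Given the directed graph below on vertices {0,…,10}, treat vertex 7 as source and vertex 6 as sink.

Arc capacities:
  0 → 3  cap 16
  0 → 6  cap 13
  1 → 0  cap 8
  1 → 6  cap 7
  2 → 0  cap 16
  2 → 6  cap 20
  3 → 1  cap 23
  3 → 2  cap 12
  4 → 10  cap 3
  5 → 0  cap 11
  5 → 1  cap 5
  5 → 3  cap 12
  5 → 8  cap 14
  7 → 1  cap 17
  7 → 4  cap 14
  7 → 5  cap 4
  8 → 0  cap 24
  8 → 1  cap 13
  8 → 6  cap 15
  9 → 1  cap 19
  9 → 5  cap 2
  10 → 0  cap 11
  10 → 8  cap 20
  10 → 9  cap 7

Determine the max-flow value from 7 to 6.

Maximum flow value: 22

augment #1: 7→1→6 bottleneck 7, total now 7
augment #2: 7→1→0→6 bottleneck 8, total now 15
augment #3: 7→5→0→6 bottleneck 4, total now 19
augment #4: 7→4→10→0→6 bottleneck 1, total now 20
augment #5: 7→4→10→8→6 bottleneck 2, total now 22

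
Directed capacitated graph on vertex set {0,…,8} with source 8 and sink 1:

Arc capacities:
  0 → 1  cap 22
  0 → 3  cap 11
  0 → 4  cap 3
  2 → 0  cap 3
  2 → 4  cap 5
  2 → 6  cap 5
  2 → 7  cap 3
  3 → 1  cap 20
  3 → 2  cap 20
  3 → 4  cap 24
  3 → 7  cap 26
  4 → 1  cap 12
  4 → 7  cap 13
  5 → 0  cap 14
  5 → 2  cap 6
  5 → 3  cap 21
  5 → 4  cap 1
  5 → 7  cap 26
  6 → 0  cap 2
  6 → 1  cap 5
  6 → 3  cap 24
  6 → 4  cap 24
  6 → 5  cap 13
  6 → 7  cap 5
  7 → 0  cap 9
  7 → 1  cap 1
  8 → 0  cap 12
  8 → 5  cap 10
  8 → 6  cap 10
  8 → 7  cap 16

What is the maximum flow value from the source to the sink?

augment #1: 8→0→1 bottleneck 12, total now 12
augment #2: 8→6→1 bottleneck 5, total now 17
augment #3: 8→7→1 bottleneck 1, total now 18
augment #4: 8→5→0→1 bottleneck 10, total now 28
augment #5: 8→6→3→1 bottleneck 5, total now 33
augment #6: 8→7→0→3→1 bottleneck 9, total now 42

Maximum flow value: 42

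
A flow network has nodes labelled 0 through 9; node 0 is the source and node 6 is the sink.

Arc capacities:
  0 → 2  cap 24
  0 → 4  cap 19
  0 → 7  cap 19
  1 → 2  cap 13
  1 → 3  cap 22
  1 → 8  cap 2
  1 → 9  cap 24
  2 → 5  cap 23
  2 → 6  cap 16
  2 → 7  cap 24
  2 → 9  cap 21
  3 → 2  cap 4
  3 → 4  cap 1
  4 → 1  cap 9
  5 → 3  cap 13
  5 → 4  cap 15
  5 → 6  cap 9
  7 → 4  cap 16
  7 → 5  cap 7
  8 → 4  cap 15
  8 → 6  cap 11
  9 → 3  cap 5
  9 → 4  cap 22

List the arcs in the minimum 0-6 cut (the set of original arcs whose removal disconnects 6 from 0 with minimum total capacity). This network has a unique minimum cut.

augment #1: 0→2→6 push 16
augment #2: 0→2→5→6 push 8
augment #3: 0→7→5→6 push 1
augment #4: 0→4→1→8→6 push 2
max flow = 27; residual-reachable set from 0 gives S-side
cut edges (S→T): {(1,8), (2,6), (5,6)} total cap 27

Min-cut arcs: {(1,8), (2,6), (5,6)} (total capacity 27)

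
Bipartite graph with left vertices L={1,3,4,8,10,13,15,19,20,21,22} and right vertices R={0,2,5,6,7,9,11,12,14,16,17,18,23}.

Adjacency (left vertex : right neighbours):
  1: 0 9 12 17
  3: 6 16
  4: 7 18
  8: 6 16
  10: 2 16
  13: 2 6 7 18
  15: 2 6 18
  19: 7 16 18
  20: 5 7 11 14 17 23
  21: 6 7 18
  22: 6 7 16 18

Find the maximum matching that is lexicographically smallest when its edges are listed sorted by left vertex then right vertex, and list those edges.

Lex-smallest maximum matching: {(1,0), (3,6), (4,7), (8,16), (10,2), (13,18), (20,5)}

|M| = 7 (so the lex-smallest maximum matching has 7 edges)
process left vertices in ascending order; for each, take the smallest-labelled available neighbour that still permits 7 edges overall, or leave it unmatched if none does
lex-smallest matching: {1-0, 3-6, 4-7, 8-16, 10-2, 13-18, 20-5}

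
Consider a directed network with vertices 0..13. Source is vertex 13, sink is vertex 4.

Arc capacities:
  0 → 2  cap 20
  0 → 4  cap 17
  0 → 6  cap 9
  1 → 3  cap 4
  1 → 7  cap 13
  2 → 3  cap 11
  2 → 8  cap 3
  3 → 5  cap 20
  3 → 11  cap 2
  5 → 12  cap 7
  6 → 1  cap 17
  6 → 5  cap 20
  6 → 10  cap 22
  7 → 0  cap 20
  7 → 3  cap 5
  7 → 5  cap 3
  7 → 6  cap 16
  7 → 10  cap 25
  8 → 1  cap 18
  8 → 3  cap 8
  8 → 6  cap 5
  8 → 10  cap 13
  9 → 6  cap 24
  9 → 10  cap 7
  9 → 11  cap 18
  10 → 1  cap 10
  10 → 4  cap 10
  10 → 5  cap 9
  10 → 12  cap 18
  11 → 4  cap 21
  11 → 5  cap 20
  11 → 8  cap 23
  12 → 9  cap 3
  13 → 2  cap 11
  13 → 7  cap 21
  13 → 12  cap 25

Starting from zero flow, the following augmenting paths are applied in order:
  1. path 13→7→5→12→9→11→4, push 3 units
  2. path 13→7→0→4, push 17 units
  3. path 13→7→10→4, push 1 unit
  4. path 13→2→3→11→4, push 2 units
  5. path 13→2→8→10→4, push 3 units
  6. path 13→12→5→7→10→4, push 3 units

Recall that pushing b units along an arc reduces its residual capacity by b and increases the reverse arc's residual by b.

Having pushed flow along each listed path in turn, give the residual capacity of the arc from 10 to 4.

after path 1 (13→7→5→12→9→11→4, push 3): res(10,4)=10
after path 2 (13→7→0→4, push 17): res(10,4)=10
after path 3 (13→7→10→4, push 1): res(10,4)=9
after path 4 (13→2→3→11→4, push 2): res(10,4)=9
after path 5 (13→2→8→10→4, push 3): res(10,4)=6
after path 6 (13→12→5→7→10→4, push 3): res(10,4)=3

Residual capacity of (10,4): 3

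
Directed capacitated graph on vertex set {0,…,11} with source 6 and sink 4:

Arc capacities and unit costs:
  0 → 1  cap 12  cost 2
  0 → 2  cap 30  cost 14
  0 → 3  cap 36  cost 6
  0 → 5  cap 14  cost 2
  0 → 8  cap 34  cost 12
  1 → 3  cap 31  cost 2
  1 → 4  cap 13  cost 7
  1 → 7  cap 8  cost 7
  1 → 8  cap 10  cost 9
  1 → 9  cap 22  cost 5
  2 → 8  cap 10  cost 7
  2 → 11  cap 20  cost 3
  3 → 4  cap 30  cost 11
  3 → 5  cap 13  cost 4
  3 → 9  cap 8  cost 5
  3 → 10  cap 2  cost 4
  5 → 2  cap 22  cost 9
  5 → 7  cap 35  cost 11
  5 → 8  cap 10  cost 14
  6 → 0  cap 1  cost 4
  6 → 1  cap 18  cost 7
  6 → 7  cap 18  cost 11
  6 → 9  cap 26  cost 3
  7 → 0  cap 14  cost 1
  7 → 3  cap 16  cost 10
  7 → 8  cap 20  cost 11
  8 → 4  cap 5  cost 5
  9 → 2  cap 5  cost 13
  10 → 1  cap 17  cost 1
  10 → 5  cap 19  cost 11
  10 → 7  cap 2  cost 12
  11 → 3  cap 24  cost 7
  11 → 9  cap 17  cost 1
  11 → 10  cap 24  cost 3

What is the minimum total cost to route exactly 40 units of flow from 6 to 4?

Minimum cost for 40 units: 887

shortest-cost path #1: 6→0→1→4 push 1 @ unit cost 13 (adds 13)
shortest-cost path #2: 6→1→4 push 12 @ unit cost 14 (adds 168)
shortest-cost path #3: 6→1→3→4 push 6 @ unit cost 20 (adds 120)
shortest-cost path #4: 6→7→8→4 push 5 @ unit cost 27 (adds 135)
shortest-cost path #5: 6→7→0→1→3→4 push 11 @ unit cost 27 (adds 297)
shortest-cost path #6: 6→7→0→3→4 push 2 @ unit cost 29 (adds 58)
shortest-cost path #7: 6→9→2→8→7→0→3→4 push 1 @ unit cost 30 (adds 30)
shortest-cost path #8: 6→9→2→8→7→3→4 push 2 @ unit cost 33 (adds 66)
total cost = 887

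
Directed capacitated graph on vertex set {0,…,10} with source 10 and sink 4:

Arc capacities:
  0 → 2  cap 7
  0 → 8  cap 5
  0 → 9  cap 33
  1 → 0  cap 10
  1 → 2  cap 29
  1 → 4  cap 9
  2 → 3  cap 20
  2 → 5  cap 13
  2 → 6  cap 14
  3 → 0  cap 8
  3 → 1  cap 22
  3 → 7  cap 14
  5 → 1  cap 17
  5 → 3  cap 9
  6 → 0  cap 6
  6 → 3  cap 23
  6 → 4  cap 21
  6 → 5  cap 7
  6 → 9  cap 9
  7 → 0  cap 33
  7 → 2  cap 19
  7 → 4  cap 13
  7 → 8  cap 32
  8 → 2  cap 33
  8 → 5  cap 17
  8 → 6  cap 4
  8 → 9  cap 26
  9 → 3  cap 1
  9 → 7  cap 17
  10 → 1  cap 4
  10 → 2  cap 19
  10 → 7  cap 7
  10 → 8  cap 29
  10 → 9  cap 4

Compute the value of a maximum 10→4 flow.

Maximum flow value: 40

augment #1: 10→1→4 bottleneck 4, total now 4
augment #2: 10→7→4 bottleneck 7, total now 11
augment #3: 10→2→6→4 bottleneck 14, total now 25
augment #4: 10→8→6→4 bottleneck 4, total now 29
augment #5: 10→9→7→4 bottleneck 4, total now 33
augment #6: 10→2→3→1→4 bottleneck 5, total now 38
augment #7: 10→8→9→7→4 bottleneck 2, total now 40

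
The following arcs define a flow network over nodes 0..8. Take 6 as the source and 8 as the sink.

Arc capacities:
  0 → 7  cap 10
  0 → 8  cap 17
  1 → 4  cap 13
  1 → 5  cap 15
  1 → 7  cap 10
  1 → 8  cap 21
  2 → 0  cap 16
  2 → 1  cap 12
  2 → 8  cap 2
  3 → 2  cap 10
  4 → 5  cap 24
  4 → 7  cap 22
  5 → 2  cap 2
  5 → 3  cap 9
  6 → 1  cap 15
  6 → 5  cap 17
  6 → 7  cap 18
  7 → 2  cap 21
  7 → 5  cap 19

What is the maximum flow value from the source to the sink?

Maximum flow value: 39

augment #1: 6→1→8 bottleneck 15, total now 15
augment #2: 6→5→2→8 bottleneck 2, total now 17
augment #3: 6→7→2→0→8 bottleneck 16, total now 33
augment #4: 6→7→2→1→8 bottleneck 2, total now 35
augment #5: 6→5→3→2→1→8 bottleneck 4, total now 39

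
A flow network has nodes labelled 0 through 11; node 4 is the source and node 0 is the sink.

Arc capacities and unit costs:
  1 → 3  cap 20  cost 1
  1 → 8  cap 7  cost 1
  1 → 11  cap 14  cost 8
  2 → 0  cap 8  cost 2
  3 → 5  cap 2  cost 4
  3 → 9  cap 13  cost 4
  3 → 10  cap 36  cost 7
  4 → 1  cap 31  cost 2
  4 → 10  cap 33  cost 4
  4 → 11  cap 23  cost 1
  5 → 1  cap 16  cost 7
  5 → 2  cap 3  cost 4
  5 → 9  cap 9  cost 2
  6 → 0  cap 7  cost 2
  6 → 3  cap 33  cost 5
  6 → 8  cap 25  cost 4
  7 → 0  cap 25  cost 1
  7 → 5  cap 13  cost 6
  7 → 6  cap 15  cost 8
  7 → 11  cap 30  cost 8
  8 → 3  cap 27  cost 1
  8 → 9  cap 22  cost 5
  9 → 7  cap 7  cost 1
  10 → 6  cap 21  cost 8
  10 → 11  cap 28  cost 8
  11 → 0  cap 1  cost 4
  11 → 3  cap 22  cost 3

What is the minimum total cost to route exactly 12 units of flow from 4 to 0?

Minimum cost for 12 units: 122

shortest-cost path #1: 4→11→0 push 1 @ unit cost 5 (adds 5)
shortest-cost path #2: 4→1→3→9→7→0 push 7 @ unit cost 9 (adds 63)
shortest-cost path #3: 4→1→3→5→2→0 push 2 @ unit cost 13 (adds 26)
shortest-cost path #4: 4→10→6→0 push 2 @ unit cost 14 (adds 28)
total cost = 122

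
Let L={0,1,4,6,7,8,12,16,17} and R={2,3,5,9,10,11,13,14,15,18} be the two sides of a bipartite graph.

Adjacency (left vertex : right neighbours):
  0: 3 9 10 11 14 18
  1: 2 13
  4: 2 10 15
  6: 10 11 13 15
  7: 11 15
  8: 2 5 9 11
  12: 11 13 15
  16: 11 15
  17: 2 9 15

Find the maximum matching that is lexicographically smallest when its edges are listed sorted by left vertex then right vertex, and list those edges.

|M| = 8 (so the lex-smallest maximum matching has 8 edges)
process left vertices in ascending order; for each, take the smallest-labelled available neighbour that still permits 8 edges overall, or leave it unmatched if none does
lex-smallest matching: {0-3, 1-2, 4-10, 6-11, 7-15, 8-5, 12-13, 17-9}

Lex-smallest maximum matching: {(0,3), (1,2), (4,10), (6,11), (7,15), (8,5), (12,13), (17,9)}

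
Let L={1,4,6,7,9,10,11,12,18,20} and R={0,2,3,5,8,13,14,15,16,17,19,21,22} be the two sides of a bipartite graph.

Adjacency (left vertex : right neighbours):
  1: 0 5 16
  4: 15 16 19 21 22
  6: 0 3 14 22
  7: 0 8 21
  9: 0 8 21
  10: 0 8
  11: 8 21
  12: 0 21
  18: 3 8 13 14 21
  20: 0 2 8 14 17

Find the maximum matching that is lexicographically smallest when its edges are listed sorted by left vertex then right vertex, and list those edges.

Lex-smallest maximum matching: {(1,5), (4,15), (6,3), (7,0), (9,8), (11,21), (18,13), (20,2)}

|M| = 8 (so the lex-smallest maximum matching has 8 edges)
process left vertices in ascending order; for each, take the smallest-labelled available neighbour that still permits 8 edges overall, or leave it unmatched if none does
lex-smallest matching: {1-5, 4-15, 6-3, 7-0, 9-8, 11-21, 18-13, 20-2}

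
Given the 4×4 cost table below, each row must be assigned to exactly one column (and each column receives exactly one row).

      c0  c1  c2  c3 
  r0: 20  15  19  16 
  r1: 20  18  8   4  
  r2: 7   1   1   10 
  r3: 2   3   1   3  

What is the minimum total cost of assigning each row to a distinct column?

optimal assignment: row0→col1 (cost 15), row1→col3 (cost 4), row2→col2 (cost 1), row3→col0 (cost 2)
total = 15 + 4 + 1 + 2 = 22

Minimum assignment cost: 22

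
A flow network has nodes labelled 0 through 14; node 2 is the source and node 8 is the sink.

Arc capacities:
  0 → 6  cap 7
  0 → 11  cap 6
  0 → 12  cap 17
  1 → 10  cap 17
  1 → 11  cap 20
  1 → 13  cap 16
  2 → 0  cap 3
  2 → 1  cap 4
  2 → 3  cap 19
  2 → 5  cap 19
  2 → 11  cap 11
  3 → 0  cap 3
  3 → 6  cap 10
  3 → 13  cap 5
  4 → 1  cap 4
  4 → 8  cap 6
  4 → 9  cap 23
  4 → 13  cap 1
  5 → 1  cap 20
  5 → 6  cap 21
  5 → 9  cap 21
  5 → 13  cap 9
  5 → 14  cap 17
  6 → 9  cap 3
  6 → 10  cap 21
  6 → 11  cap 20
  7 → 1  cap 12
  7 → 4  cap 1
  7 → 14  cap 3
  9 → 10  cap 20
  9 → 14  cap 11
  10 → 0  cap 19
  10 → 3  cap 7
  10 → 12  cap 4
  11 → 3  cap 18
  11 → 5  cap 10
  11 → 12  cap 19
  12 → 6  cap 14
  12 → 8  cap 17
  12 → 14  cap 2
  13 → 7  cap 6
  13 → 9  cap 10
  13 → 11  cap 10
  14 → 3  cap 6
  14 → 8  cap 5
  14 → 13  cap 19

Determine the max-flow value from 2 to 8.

Maximum flow value: 23

augment #1: 2→0→12→8 bottleneck 3, total now 3
augment #2: 2→5→14→8 bottleneck 5, total now 8
augment #3: 2→11→12→8 bottleneck 11, total now 19
augment #4: 2→1→10→12→8 bottleneck 3, total now 22
augment #5: 2→1→13→7→4→8 bottleneck 1, total now 23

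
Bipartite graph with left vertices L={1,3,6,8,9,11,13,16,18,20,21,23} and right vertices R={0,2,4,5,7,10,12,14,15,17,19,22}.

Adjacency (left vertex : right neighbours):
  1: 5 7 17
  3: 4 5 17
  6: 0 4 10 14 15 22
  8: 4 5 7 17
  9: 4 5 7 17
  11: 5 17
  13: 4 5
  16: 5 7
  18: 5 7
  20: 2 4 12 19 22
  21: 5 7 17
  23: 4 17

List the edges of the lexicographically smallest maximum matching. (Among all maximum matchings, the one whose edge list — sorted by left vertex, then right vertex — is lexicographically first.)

Lex-smallest maximum matching: {(1,5), (3,4), (6,0), (8,7), (9,17), (20,2)}

|M| = 6 (so the lex-smallest maximum matching has 6 edges)
process left vertices in ascending order; for each, take the smallest-labelled available neighbour that still permits 6 edges overall, or leave it unmatched if none does
lex-smallest matching: {1-5, 3-4, 6-0, 8-7, 9-17, 20-2}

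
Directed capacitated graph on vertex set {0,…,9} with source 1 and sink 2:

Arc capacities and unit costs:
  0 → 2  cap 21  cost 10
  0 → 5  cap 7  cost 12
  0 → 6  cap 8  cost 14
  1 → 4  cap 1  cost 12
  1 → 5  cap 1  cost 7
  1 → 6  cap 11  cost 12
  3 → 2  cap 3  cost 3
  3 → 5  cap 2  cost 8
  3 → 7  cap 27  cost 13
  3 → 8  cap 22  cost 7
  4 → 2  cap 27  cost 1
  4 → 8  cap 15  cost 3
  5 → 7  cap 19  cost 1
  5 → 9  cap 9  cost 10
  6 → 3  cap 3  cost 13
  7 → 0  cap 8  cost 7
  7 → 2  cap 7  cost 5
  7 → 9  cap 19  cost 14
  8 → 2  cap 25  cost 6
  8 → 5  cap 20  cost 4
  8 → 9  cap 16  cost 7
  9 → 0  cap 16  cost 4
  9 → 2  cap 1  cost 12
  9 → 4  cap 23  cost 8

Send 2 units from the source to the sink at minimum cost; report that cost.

Minimum cost for 2 units: 26

shortest-cost path #1: 1→4→2 push 1 @ unit cost 13 (adds 13)
shortest-cost path #2: 1→5→7→2 push 1 @ unit cost 13 (adds 13)
total cost = 26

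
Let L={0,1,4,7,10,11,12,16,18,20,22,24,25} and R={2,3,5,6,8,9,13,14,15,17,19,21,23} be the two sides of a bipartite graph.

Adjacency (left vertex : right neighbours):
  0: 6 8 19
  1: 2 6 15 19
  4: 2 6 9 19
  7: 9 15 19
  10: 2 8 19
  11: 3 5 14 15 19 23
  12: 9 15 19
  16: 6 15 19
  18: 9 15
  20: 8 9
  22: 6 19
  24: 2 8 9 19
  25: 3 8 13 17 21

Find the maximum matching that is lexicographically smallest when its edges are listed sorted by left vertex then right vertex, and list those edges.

|M| = 8 (so the lex-smallest maximum matching has 8 edges)
process left vertices in ascending order; for each, take the smallest-labelled available neighbour that still permits 8 edges overall, or leave it unmatched if none does
lex-smallest matching: {0-6, 1-2, 4-9, 7-15, 10-8, 11-3, 12-19, 25-13}

Lex-smallest maximum matching: {(0,6), (1,2), (4,9), (7,15), (10,8), (11,3), (12,19), (25,13)}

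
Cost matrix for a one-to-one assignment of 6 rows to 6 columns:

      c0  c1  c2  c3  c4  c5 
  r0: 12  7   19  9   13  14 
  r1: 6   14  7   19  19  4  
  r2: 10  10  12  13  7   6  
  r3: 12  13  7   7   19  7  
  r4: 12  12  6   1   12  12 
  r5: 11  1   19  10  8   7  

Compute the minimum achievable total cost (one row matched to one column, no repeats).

optimal assignment: row0→col0 (cost 12), row1→col5 (cost 4), row2→col4 (cost 7), row3→col2 (cost 7), row4→col3 (cost 1), row5→col1 (cost 1)
total = 12 + 4 + 7 + 7 + 1 + 1 = 32

Minimum assignment cost: 32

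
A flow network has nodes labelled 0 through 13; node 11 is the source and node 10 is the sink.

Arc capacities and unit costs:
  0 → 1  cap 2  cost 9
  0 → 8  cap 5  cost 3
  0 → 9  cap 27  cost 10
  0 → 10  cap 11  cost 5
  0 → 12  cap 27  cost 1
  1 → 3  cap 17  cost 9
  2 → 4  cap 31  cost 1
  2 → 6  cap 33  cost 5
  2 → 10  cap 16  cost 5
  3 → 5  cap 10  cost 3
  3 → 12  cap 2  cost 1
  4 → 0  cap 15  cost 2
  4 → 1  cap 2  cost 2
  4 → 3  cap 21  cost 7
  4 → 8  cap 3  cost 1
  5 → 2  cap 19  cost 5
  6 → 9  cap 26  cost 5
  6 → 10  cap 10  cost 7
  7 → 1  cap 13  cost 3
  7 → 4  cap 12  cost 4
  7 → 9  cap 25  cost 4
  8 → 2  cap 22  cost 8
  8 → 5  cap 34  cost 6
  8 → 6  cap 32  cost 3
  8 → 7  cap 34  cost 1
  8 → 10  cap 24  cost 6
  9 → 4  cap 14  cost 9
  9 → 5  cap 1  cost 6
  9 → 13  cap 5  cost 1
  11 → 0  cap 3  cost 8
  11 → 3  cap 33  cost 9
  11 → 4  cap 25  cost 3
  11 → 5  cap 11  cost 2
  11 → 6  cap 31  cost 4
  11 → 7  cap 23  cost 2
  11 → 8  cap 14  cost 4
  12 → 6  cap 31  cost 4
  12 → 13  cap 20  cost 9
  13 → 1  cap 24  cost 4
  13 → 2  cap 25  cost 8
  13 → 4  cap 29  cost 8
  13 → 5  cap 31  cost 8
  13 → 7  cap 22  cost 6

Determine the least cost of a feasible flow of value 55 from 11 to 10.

shortest-cost path #1: 11→8→10 push 14 @ unit cost 10 (adds 140)
shortest-cost path #2: 11→4→8→10 push 3 @ unit cost 10 (adds 30)
shortest-cost path #3: 11→4→0→10 push 11 @ unit cost 10 (adds 110)
shortest-cost path #4: 11→6→10 push 10 @ unit cost 11 (adds 110)
shortest-cost path #5: 11→5→2→10 push 11 @ unit cost 12 (adds 132)
shortest-cost path #6: 11→4→0→8→10 push 4 @ unit cost 14 (adds 56)
shortest-cost path #7: 11→0→8→10 push 1 @ unit cost 17 (adds 17)
shortest-cost path #8: 11→7→9→13→2→10 push 1 @ unit cost 20 (adds 20)
total cost = 615

Minimum cost for 55 units: 615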